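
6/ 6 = 1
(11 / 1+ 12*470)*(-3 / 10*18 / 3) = -10171.80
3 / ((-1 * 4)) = -0.75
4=4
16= 16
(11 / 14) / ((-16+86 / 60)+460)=165 / 93541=0.00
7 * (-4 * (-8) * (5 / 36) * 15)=1400 / 3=466.67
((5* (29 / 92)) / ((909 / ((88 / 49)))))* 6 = 6380 / 341481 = 0.02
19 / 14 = 1.36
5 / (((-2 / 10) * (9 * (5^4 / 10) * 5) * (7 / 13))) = -26 / 1575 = -0.02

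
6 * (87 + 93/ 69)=12192/ 23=530.09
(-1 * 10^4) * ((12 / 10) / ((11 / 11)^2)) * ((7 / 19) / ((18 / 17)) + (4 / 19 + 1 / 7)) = -3358000 / 399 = -8416.04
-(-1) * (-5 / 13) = -5 / 13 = -0.38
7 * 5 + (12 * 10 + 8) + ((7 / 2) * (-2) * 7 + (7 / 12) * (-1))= 1361 / 12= 113.42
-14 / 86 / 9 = -7 / 387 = -0.02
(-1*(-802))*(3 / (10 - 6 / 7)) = 8421 / 32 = 263.16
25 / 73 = 0.34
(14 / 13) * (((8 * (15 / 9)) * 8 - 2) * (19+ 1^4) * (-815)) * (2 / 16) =-8956850 / 39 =-229662.82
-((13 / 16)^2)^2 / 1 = -28561 / 65536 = -0.44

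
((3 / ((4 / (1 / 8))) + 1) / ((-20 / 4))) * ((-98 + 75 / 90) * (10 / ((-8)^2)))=3.32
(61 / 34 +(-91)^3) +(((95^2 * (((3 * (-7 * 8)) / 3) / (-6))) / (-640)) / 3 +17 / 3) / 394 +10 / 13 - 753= -18916356446863 / 25077312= -754321.53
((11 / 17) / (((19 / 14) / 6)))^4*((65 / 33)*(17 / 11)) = 130525274880 / 640267073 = 203.86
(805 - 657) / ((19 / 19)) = 148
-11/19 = -0.58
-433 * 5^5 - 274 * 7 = -1355043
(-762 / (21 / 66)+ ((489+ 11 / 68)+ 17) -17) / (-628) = 907111 / 298928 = 3.03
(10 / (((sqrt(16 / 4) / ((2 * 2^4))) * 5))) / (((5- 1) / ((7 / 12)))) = 14 / 3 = 4.67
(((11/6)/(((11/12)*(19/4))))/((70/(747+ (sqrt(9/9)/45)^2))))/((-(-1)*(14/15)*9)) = 3025352/5655825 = 0.53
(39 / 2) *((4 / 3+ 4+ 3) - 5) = 65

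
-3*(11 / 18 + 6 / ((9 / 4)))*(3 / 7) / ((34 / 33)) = -1947 / 476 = -4.09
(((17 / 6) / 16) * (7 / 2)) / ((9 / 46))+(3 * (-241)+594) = -125.83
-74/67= -1.10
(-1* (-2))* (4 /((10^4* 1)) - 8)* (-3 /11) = 59997 /13750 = 4.36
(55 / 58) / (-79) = -55 / 4582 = -0.01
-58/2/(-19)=29/19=1.53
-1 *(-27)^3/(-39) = -6561/13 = -504.69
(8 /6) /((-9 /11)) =-44 /27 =-1.63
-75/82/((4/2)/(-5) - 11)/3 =125/4674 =0.03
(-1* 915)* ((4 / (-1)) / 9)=1220 / 3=406.67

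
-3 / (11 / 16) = -48 / 11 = -4.36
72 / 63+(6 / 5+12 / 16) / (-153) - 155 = -1098631 / 7140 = -153.87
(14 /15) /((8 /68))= 7.93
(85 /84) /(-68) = -5 /336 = -0.01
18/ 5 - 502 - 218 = -716.40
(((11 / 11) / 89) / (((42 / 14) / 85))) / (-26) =-85 / 6942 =-0.01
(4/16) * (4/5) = 1/5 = 0.20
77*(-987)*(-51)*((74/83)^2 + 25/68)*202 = 12540722592321/13778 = 910199055.91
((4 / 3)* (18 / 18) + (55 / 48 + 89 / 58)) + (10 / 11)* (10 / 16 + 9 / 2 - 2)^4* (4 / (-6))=-52707377 / 979968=-53.78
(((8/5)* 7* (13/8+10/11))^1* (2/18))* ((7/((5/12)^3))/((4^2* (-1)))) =-131124/6875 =-19.07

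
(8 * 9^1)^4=26873856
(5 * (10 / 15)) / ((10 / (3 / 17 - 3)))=-0.94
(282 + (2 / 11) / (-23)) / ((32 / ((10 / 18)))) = 22295 / 4554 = 4.90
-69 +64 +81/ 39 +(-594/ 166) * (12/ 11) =-7366/ 1079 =-6.83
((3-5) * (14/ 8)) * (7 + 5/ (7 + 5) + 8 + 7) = -1883/ 24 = -78.46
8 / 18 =0.44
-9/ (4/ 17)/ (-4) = 153/ 16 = 9.56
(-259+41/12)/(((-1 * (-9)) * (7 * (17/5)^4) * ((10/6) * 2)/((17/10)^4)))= -3067/40320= -0.08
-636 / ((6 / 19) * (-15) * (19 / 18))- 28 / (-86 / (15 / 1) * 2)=129.64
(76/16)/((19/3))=3/4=0.75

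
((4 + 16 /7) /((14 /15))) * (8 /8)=330 /49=6.73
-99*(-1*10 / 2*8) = 3960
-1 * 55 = -55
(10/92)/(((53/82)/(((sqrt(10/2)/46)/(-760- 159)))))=-205 * sqrt(5)/51532006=-0.00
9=9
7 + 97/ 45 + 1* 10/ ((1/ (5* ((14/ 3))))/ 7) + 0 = 73912/ 45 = 1642.49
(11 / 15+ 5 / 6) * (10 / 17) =47 / 51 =0.92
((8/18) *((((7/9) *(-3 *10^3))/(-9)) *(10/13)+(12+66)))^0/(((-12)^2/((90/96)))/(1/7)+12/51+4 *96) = 85/124052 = 0.00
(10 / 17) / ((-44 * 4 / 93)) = -465 / 1496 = -0.31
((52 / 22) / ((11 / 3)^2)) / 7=234 / 9317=0.03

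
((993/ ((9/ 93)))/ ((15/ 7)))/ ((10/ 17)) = 1221059/ 150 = 8140.39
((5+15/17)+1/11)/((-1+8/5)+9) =5585/8976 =0.62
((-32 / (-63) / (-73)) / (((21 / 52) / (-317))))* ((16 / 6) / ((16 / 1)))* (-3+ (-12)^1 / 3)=-6.37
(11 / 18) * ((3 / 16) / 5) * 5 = 0.11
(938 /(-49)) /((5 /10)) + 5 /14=-37.93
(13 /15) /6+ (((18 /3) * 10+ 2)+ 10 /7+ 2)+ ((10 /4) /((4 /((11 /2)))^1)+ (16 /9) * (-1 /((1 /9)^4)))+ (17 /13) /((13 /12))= -9875120083 /851760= -11593.78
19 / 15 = 1.27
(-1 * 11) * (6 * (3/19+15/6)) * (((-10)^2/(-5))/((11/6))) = 36360/19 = 1913.68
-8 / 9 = -0.89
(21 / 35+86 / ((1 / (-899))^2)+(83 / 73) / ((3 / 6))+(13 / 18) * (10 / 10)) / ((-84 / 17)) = -7763045794999 / 551880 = -14066546.70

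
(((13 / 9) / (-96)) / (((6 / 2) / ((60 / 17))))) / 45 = -0.00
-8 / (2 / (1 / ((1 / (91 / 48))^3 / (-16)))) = 436.09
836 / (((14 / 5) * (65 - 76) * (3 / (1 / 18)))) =-95 / 189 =-0.50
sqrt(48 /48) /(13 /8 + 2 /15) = 120 /211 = 0.57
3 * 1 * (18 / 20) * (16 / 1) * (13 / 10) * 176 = 247104 / 25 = 9884.16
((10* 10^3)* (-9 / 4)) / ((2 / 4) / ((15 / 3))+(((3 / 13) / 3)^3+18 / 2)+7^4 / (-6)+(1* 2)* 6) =741487500 / 12492127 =59.36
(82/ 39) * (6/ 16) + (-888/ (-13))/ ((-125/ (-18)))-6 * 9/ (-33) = 876671/ 71500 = 12.26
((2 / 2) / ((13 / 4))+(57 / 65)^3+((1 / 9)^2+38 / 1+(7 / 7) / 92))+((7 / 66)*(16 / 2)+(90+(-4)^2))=3283395315971 / 22511560500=145.85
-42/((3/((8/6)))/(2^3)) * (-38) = 5674.67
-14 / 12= -1.17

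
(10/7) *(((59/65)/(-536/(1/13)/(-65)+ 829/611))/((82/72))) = 110920/10575663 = 0.01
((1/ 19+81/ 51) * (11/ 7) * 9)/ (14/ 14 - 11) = -5247/ 2261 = -2.32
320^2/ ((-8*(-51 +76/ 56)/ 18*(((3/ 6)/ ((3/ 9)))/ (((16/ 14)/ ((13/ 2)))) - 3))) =6881280/ 8201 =839.08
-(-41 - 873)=914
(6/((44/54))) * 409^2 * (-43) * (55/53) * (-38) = 110701547370/53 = 2088708440.94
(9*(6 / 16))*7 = 23.62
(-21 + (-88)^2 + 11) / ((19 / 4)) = 30936 / 19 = 1628.21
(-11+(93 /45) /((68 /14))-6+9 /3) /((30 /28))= -48461 /3825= -12.67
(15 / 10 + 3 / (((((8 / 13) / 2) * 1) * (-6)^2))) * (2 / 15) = 17 / 72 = 0.24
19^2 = 361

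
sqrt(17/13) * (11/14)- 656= -656 + 11 * sqrt(221)/182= -655.10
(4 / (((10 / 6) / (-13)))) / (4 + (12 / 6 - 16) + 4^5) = -2 / 65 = -0.03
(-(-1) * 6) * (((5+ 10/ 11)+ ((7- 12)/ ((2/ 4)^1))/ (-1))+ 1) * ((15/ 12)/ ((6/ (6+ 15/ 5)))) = 4185/ 22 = 190.23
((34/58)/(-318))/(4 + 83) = -17/802314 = -0.00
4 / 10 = 2 / 5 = 0.40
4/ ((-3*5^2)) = -4/ 75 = -0.05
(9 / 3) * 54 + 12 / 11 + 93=2817 / 11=256.09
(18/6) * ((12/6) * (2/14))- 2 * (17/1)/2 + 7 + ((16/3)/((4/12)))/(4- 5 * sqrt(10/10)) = -176/7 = -25.14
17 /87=0.20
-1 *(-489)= 489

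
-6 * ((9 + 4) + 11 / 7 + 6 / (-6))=-570 / 7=-81.43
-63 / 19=-3.32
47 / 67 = 0.70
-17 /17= -1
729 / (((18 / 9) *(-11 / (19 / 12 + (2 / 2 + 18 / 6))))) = -16281 / 88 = -185.01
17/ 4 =4.25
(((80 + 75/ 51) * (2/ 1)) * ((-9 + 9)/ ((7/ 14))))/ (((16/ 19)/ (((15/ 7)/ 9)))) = 0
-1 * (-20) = 20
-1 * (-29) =29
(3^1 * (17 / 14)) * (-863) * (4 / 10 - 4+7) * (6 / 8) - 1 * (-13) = -2241023 / 280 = -8003.65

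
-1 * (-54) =54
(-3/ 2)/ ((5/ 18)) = -27/ 5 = -5.40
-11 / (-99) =1 / 9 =0.11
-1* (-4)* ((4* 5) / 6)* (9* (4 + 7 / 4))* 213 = 146970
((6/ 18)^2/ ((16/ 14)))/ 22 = 7/ 1584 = 0.00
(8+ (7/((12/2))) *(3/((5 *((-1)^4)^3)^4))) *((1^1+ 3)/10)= 10007/3125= 3.20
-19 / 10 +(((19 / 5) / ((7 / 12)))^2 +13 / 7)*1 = 103863 / 2450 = 42.39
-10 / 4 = -5 / 2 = -2.50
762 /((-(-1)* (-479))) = -762 /479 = -1.59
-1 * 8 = -8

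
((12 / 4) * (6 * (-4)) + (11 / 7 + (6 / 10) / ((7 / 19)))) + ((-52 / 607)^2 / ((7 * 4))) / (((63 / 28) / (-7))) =-1140731624 / 16580205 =-68.80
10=10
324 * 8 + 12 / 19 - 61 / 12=589961 / 228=2587.55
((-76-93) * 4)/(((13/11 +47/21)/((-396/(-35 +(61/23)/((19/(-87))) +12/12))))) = -13511554056/7965175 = -1696.33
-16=-16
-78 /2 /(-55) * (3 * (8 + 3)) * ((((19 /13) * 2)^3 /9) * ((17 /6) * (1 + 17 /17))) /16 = 116603 /5070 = 23.00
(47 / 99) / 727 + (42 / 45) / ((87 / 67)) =2502667 / 3478695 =0.72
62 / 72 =31 / 36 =0.86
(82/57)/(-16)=-0.09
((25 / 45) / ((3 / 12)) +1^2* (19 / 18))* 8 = 236 / 9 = 26.22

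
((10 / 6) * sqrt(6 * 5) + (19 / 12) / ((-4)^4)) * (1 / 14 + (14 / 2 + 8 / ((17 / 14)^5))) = 3815240489 / 61065209856 + 1004010655 * sqrt(30) / 59633994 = 92.28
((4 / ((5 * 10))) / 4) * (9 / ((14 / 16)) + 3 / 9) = 223 / 1050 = 0.21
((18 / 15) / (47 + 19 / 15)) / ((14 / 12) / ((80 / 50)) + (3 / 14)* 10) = 1512 / 174665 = 0.01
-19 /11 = -1.73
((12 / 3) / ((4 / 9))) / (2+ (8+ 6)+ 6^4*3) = 9 / 3904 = 0.00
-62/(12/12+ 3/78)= -1612/27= -59.70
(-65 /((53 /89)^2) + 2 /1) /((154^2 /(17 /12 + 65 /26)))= -7978203 /266472976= -0.03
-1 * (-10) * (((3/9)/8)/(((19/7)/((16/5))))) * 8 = 224/57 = 3.93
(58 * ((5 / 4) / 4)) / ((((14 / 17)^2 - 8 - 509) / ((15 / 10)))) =-0.05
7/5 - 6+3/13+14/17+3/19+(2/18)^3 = -51830588/15305355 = -3.39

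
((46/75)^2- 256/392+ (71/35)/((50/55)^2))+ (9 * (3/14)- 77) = -80365349/1102500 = -72.89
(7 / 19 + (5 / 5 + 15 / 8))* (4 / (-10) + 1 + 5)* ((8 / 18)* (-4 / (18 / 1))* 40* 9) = -645.80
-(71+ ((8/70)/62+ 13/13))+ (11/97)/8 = -60610737/841960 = -71.99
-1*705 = -705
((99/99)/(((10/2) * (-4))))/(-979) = 1/19580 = 0.00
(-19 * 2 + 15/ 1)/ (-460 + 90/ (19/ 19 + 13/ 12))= 115/ 2084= 0.06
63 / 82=0.77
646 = 646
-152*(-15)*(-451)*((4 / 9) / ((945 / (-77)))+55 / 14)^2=-75126679748978 / 4822335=-15578901.04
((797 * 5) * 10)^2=1588022500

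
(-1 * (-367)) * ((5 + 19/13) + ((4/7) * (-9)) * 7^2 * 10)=-11992092/13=-922468.62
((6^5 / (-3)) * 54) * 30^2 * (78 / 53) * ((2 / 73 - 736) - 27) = 547264998259200 / 3869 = 141448694303.23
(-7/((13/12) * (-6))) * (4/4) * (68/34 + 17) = 266/13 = 20.46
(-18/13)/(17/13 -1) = -9/2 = -4.50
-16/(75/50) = -32/3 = -10.67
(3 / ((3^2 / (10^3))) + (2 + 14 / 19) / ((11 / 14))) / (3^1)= 211184 / 1881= 112.27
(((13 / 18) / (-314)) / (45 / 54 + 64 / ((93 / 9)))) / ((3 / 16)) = -3224 / 1846791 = -0.00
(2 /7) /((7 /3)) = 6 /49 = 0.12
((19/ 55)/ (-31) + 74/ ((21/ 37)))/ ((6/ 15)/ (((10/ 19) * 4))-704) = -93357820/ 503998341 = -0.19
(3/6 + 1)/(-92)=-3/184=-0.02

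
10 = 10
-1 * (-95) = 95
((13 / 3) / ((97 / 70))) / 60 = 91 / 1746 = 0.05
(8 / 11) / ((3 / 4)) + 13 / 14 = 877 / 462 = 1.90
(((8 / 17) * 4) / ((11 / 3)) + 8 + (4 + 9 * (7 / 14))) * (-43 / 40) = -273609 / 14960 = -18.29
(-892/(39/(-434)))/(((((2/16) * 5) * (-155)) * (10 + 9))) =-99904/18525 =-5.39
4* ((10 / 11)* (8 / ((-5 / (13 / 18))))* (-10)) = 4160 / 99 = 42.02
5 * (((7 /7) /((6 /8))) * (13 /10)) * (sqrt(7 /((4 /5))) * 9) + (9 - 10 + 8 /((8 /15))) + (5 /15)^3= 379 /27 + 39 * sqrt(35)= 244.76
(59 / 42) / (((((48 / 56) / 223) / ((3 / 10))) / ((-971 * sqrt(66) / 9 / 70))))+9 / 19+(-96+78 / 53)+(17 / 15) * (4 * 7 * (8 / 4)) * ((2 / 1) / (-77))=-12775447 * sqrt(66) / 75600 - 15901549 / 166155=-1468.56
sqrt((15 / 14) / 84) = sqrt(10) / 28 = 0.11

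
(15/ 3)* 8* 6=240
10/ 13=0.77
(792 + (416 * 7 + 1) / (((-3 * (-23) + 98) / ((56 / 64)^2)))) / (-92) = -8607633 / 983296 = -8.75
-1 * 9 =-9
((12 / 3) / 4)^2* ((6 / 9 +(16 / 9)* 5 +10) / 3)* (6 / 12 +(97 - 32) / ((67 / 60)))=692296 / 1809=382.70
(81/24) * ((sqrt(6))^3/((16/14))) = 567 * sqrt(6)/32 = 43.40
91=91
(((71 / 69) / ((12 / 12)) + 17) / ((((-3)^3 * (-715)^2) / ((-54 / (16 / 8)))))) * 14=17416 / 35274525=0.00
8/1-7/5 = 33/5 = 6.60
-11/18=-0.61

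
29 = 29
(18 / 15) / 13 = 0.09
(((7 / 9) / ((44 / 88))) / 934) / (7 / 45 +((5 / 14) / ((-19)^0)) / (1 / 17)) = 490 / 1832041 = 0.00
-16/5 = -3.20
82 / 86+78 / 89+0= 7003 / 3827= 1.83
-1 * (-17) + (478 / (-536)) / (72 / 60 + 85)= 1962441 / 115508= 16.99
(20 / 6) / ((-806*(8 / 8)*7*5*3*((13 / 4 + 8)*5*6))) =-0.00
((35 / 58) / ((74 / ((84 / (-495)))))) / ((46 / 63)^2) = -64827 / 24975148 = -0.00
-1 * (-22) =22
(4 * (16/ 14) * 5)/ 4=40/ 7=5.71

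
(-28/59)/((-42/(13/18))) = 13/1593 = 0.01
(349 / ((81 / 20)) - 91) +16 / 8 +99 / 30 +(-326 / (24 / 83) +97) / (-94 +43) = 20.68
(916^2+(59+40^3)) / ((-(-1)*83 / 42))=37930830 / 83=456997.95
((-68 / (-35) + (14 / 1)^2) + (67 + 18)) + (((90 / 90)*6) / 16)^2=634107 / 2240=283.08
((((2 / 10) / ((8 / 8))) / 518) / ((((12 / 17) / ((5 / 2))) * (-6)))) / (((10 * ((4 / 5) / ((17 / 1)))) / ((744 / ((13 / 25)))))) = -0.69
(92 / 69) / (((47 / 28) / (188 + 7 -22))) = 19376 / 141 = 137.42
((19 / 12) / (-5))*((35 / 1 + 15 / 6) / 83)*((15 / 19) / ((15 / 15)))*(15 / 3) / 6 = -125 / 1328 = -0.09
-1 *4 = -4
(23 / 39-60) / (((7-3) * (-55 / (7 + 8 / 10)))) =2317 / 1100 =2.11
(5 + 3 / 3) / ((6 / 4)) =4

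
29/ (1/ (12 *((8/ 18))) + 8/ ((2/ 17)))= 464/ 1091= 0.43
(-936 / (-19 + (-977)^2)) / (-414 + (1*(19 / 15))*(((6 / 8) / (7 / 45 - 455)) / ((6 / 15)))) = 8514688 / 3594836904345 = 0.00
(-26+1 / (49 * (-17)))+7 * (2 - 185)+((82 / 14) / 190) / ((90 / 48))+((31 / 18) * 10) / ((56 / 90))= -6074273711 / 4748100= -1279.31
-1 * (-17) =17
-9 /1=-9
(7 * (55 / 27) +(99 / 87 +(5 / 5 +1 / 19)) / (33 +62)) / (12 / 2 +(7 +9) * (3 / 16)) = 1.59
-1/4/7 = -1/28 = -0.04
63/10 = 6.30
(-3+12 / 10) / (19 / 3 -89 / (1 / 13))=27 / 17260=0.00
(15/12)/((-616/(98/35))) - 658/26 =-57917/2288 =-25.31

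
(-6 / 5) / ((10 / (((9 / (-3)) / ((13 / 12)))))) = 108 / 325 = 0.33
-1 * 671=-671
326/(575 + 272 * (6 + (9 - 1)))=326/4383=0.07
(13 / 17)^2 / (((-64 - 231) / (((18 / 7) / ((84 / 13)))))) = -6591 / 8354990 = -0.00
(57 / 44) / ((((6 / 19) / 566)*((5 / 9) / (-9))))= -8275203 / 220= -37614.56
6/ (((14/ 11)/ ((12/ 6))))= 66/ 7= 9.43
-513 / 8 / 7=-513 / 56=-9.16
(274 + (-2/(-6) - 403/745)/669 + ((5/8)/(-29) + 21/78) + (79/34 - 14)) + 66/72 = 263.49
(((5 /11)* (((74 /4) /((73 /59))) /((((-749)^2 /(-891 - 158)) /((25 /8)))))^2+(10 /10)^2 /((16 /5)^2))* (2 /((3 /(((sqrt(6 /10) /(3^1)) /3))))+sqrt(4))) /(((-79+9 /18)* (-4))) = 0.00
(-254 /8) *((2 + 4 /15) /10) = -2159 /300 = -7.20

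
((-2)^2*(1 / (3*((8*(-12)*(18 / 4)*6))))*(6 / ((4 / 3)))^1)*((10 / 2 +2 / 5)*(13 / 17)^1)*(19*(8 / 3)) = -247 / 510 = -0.48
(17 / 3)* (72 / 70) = 204 / 35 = 5.83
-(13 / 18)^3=-2197 / 5832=-0.38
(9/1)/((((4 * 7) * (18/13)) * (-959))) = -13/53704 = -0.00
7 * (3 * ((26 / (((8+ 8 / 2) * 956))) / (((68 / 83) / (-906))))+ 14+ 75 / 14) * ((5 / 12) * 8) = 26935375 / 97512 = 276.23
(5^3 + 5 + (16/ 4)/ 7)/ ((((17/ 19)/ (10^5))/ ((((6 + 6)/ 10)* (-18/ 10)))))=-3751056000/ 119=-31521478.99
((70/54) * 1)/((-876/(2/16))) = -35/189216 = -0.00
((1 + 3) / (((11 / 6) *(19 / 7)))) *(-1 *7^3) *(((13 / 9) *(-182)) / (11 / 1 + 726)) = 45446128 / 462099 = 98.35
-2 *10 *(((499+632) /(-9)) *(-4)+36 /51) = -513440 /51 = -10067.45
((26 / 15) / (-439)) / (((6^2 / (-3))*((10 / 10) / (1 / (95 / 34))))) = 221 / 1876725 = 0.00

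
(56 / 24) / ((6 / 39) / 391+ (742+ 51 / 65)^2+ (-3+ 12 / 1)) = 11563825 / 2734372074528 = 0.00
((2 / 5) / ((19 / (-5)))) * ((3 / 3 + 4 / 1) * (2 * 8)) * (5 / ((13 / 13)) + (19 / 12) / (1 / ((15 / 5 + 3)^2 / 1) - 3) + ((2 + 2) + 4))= -213440 / 2033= -104.99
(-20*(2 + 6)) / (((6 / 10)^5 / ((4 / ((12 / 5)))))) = -2500000 / 729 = -3429.36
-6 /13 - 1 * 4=-58 /13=-4.46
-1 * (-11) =11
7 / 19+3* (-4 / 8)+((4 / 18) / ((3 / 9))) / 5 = -569 / 570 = -1.00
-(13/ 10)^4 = -28561/ 10000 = -2.86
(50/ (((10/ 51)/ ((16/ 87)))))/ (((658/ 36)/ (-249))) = -6095520/ 9541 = -638.88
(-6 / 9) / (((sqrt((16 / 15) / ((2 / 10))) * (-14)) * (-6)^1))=-0.00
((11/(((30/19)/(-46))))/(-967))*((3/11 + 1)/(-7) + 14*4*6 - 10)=1566208/14505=107.98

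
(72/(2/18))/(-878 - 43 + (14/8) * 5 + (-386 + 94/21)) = -54432/108677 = -0.50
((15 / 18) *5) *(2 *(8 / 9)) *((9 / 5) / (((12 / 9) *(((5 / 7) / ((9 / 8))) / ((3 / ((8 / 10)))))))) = 945 / 16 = 59.06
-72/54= -4/3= -1.33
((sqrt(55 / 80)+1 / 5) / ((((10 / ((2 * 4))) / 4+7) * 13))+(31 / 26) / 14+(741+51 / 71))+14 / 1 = 4 * sqrt(11) / 1521+11426828033 / 15118740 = 755.81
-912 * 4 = -3648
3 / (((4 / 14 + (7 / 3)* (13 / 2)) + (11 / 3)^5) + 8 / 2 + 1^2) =10206 / 2324293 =0.00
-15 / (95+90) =-3 / 37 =-0.08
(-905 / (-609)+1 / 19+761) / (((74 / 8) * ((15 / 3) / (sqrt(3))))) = 7058668 * sqrt(3) / 428127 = 28.56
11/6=1.83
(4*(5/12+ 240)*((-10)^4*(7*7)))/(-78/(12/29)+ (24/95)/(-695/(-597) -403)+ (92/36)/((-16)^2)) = -3092856301248000000/1237168639429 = -2499947.22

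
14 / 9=1.56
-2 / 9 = -0.22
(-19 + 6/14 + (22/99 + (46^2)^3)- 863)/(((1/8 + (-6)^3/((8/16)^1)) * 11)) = -4775045191384/2394315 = -1994326.22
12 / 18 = 2 / 3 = 0.67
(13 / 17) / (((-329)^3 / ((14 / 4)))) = -13 / 172969118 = -0.00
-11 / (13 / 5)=-55 / 13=-4.23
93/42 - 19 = -235/14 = -16.79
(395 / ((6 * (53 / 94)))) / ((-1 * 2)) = -18565 / 318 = -58.38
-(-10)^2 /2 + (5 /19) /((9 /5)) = -8525 /171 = -49.85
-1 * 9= -9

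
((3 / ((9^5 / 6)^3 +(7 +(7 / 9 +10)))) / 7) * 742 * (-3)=-68688 / 68630377366163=-0.00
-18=-18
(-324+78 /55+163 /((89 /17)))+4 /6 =-4270109 /14685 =-290.78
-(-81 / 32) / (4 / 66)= 2673 / 64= 41.77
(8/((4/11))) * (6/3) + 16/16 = 45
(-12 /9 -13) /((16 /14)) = -301 /24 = -12.54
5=5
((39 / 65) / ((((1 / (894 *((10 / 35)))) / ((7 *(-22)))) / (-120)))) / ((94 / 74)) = 104791104 / 47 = 2229597.96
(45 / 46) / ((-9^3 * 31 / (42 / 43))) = -35 / 827793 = -0.00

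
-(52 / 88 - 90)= 1967 / 22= 89.41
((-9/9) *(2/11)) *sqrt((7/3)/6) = -sqrt(14)/33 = -0.11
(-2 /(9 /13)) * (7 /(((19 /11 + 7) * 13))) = -77 /432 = -0.18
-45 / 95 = -9 / 19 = -0.47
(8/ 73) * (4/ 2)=0.22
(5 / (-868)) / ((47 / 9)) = -45 / 40796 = -0.00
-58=-58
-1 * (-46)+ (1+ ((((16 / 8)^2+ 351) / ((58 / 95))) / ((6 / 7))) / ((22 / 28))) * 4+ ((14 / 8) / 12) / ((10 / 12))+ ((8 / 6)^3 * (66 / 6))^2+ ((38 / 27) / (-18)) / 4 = 38915694187 / 9302040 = 4183.57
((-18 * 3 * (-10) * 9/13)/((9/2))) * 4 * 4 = 17280/13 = 1329.23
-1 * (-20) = 20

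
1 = 1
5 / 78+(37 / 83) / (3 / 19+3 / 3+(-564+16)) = 1064254 / 16816215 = 0.06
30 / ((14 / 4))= 60 / 7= 8.57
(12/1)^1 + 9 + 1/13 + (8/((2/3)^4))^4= 2690441.14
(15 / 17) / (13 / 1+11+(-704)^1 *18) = -0.00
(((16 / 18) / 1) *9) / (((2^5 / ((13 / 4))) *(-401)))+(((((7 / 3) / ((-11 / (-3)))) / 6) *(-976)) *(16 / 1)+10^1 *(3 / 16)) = -350276335 / 211728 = -1654.37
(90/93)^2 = 900/961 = 0.94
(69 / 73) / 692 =69 / 50516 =0.00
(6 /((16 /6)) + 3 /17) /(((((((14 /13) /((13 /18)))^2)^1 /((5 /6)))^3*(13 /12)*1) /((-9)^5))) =-12321102709004375 /1769501196288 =-6963.04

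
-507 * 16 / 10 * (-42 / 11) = 170352 / 55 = 3097.31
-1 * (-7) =7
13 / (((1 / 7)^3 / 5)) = 22295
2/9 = 0.22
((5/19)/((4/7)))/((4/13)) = 455/304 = 1.50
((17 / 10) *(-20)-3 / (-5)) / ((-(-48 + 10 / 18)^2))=13527 / 911645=0.01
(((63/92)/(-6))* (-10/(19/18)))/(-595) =-27/14858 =-0.00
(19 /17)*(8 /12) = 38 /51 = 0.75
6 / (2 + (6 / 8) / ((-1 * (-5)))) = 2.79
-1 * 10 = -10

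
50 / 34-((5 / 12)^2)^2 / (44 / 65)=22118975 / 15510528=1.43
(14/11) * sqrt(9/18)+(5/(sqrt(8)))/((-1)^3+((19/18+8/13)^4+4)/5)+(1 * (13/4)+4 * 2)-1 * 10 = 5/4+13949930299 * sqrt(2)/8964727475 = 3.45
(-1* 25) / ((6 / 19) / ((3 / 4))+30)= -475 / 578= -0.82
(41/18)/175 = 41/3150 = 0.01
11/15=0.73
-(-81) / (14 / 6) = 243 / 7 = 34.71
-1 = -1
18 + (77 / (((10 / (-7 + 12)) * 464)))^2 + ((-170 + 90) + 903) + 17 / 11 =7981518531 / 9473024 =842.55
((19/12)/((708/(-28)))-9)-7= -16.06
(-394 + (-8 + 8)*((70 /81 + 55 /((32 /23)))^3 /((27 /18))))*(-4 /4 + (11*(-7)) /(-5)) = -28368 /5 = -5673.60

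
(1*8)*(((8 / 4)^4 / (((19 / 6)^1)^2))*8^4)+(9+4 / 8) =37755595 / 722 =52293.07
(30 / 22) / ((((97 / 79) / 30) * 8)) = 17775 / 4268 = 4.16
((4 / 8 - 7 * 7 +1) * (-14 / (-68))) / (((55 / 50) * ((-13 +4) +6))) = 3325 / 1122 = 2.96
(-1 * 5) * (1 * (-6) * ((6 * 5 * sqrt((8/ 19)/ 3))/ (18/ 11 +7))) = 1320 * sqrt(114)/ 361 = 39.04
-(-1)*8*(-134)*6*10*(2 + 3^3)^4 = -45492313920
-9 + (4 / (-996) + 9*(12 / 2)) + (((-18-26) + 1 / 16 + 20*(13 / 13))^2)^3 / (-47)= -785935867612692473 / 196343758848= -4002856.38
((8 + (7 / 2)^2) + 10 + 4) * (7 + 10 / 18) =2329 / 9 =258.78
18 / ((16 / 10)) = 45 / 4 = 11.25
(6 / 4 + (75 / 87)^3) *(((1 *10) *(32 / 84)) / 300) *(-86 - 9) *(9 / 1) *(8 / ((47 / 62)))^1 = -1968051616 / 8023981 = -245.27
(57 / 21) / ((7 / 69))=26.76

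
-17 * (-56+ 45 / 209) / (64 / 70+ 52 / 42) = 20811315 / 47234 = 440.60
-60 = -60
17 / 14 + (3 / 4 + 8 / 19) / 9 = 6437 / 4788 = 1.34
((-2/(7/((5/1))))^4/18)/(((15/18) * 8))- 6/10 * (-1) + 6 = 238949/36015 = 6.63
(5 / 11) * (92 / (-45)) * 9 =-92 / 11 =-8.36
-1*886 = -886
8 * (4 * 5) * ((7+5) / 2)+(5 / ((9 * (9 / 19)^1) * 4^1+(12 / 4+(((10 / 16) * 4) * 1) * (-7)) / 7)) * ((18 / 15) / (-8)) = 7650801 / 7970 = 959.95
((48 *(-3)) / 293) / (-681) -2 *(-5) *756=7560.00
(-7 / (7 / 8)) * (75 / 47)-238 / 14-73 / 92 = -132139 / 4324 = -30.56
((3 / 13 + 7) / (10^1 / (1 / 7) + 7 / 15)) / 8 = 705 / 54964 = 0.01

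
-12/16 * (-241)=723/4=180.75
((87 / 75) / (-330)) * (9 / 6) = -29 / 5500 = -0.01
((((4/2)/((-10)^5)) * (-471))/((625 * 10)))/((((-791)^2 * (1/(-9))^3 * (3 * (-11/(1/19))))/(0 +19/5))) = 114453/10753892187500000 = 0.00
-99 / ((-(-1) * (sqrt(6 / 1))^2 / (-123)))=4059 / 2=2029.50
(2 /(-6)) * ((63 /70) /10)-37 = -3703 /100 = -37.03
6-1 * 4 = 2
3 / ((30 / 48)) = 24 / 5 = 4.80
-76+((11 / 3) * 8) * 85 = 7252 / 3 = 2417.33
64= 64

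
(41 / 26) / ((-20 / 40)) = -41 / 13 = -3.15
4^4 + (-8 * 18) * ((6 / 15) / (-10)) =6544 / 25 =261.76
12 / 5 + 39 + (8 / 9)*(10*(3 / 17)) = 10957 / 255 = 42.97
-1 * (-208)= 208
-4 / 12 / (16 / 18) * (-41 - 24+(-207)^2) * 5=-80220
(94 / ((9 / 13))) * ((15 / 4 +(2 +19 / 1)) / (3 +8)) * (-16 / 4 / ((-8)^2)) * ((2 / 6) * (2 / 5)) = -611 / 240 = -2.55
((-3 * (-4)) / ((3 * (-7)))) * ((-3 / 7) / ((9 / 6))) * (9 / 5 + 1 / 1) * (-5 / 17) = -0.13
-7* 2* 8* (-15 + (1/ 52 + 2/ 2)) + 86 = 21474/ 13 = 1651.85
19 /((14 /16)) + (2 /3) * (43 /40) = 9421 /420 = 22.43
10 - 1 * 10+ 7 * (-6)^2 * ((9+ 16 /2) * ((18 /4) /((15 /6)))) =38556 /5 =7711.20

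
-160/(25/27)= -864/5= -172.80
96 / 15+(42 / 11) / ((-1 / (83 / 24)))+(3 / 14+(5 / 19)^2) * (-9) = -5201589 / 555940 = -9.36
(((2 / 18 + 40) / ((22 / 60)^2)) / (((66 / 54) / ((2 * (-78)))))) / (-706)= 25342200 / 469843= 53.94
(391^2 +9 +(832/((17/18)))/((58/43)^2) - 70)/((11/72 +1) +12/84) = 1104662258784/9335941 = 118323.61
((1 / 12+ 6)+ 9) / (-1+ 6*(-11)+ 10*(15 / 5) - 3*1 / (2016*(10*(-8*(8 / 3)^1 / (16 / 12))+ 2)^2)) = -253035104 / 620704897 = -0.41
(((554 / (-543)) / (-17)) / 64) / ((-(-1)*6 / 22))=3047 / 886176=0.00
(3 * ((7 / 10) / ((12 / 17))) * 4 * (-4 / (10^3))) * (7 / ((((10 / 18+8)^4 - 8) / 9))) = -49187817 / 87751382500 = -0.00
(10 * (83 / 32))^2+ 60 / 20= 172993 / 256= 675.75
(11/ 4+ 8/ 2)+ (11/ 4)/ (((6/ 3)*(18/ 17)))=1159/ 144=8.05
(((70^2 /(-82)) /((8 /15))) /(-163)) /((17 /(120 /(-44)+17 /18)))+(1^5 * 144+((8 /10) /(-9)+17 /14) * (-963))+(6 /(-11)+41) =-944132641091 /1049765640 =-899.37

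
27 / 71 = 0.38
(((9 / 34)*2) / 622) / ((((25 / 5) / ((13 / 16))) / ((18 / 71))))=1053 / 30030160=0.00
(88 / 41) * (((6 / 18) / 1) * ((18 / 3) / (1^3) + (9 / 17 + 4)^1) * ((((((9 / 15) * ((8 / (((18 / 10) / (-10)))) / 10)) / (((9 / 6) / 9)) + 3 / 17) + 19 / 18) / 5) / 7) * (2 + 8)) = -31.79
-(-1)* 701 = 701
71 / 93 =0.76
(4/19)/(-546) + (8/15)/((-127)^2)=-0.00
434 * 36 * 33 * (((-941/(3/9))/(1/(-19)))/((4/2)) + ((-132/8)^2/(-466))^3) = 11193996362271331455/809557568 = 13827301238.04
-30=-30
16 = 16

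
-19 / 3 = -6.33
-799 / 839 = -0.95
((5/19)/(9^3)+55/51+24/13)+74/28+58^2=144402807995/42854994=3369.57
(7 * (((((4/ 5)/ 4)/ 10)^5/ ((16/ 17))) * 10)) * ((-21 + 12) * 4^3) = -1071/ 7812500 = -0.00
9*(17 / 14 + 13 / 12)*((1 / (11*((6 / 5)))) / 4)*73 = 70445 / 2464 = 28.59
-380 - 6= -386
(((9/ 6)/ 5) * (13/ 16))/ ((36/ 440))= 143/ 48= 2.98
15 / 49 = 0.31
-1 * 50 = -50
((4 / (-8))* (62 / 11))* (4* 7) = -868 / 11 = -78.91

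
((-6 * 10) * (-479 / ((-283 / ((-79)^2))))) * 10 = -1793663400 / 283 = -6338033.22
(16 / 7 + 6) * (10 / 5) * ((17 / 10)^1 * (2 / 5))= 1972 / 175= 11.27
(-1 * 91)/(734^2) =-91/538756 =-0.00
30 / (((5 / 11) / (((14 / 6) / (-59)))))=-154 / 59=-2.61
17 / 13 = 1.31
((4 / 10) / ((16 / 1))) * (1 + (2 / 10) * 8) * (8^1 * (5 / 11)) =13 / 55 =0.24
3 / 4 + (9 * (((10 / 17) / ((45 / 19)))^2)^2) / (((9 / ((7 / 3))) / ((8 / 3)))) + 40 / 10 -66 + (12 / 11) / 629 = -491573558064011 / 8029021729212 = -61.22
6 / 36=1 / 6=0.17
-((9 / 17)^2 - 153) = 44136 / 289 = 152.72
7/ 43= 0.16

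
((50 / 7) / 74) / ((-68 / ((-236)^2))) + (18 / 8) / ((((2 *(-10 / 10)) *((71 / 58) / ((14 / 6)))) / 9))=-122993243 / 1250452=-98.36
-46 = -46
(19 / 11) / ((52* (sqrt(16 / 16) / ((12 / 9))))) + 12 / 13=415 / 429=0.97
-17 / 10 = -1.70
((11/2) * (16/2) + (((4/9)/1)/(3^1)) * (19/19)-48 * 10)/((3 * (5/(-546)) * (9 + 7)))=133861/135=991.56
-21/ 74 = -0.28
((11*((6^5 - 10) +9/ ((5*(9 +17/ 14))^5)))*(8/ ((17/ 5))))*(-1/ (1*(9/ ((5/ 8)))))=-1451201087665271666/ 103965428048625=-13958.50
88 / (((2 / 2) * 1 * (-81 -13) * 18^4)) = -11 / 1233468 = -0.00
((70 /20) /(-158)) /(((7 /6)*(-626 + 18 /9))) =1 /32864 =0.00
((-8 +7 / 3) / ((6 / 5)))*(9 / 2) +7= -57 / 4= -14.25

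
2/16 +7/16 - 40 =-631/16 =-39.44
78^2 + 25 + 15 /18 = 36659 /6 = 6109.83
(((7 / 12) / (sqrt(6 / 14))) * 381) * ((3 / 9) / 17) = 889 * sqrt(21) / 612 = 6.66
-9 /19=-0.47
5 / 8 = 0.62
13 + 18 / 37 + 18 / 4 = 1331 / 74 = 17.99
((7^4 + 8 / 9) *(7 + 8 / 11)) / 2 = 1837445 / 198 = 9280.03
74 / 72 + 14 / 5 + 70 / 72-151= -731 / 5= -146.20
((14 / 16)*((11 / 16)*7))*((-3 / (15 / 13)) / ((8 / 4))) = -7007 / 1280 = -5.47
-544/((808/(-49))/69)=229908/101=2276.32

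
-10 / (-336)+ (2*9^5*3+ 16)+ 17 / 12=19841441 / 56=354311.45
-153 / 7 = -21.86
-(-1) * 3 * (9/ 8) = 27/ 8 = 3.38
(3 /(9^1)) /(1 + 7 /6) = 2 /13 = 0.15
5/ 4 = 1.25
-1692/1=-1692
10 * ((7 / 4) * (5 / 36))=175 / 72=2.43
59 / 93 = 0.63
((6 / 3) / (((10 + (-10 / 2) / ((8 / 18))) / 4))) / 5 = -32 / 25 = -1.28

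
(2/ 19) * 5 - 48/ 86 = -26/ 817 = -0.03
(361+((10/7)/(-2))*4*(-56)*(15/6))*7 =5327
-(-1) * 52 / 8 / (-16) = -13 / 32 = -0.41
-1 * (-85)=85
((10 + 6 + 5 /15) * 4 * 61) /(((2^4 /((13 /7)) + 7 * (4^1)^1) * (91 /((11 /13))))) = 671 /663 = 1.01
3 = 3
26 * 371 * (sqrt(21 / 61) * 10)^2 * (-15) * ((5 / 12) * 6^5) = -984470760000 / 61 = -16138864918.03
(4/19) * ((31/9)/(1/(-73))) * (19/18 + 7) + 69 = -550079/1539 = -357.43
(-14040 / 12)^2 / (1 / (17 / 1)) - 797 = 23270503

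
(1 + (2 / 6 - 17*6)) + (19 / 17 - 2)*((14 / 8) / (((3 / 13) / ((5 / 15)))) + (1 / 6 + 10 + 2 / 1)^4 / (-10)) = 26886889 / 14688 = 1830.53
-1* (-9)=9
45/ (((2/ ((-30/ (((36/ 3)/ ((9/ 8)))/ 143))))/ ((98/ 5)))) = -2837835/ 16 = -177364.69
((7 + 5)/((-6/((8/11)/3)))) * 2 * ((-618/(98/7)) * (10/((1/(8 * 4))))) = 1054720/77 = 13697.66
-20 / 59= -0.34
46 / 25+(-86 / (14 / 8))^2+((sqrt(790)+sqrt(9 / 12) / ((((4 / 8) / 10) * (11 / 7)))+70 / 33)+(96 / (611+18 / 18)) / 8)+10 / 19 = 70 * sqrt(3) / 11+sqrt(790)+31592436511 / 13057275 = 2458.66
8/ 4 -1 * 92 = -90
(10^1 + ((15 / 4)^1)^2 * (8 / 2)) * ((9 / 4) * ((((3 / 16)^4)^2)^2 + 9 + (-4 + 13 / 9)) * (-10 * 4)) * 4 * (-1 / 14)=1417632282065092373837525 / 129127208515966861312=10978.57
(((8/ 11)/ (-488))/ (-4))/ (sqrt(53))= sqrt(53)/ 142252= 0.00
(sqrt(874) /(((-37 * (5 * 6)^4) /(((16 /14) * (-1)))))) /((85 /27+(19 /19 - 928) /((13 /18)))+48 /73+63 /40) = -3796 * sqrt(874) /127234669870875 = -0.00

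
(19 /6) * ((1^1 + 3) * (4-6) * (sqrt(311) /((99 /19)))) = -1444 * sqrt(311) /297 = -85.74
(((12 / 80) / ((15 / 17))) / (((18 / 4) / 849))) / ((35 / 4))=9622 / 2625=3.67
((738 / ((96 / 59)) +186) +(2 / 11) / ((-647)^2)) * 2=47119884899 / 36837592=1279.13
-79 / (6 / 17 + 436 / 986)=-38947 / 392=-99.35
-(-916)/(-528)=-229/132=-1.73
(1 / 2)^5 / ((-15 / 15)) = -1 / 32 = -0.03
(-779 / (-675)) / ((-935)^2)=779 / 590101875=0.00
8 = 8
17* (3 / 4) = 51 / 4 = 12.75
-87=-87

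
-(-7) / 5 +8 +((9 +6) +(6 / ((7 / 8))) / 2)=974 / 35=27.83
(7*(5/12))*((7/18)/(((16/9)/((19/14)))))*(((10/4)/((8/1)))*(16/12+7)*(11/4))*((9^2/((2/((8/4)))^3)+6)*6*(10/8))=132584375/32768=4046.15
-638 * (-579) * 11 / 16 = 2031711 / 8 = 253963.88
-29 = -29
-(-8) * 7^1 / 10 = 28 / 5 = 5.60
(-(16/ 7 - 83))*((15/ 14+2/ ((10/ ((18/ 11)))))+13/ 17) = 3200047/ 18326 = 174.62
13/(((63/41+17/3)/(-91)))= -145509/886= -164.23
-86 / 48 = -43 / 24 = -1.79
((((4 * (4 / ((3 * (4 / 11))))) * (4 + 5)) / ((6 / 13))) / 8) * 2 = 143 / 2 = 71.50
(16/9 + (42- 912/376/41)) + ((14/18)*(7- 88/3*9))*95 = -109525241/5781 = -18945.73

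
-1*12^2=-144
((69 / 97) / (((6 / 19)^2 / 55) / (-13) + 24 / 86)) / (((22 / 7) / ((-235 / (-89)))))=38175325825 / 17817545104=2.14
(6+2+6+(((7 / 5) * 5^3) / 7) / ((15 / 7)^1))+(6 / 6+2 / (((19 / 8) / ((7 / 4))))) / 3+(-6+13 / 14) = 17093 / 798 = 21.42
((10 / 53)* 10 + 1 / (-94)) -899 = -4469471 / 4982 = -897.12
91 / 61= 1.49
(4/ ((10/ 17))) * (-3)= -102/ 5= -20.40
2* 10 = 20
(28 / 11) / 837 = 28 / 9207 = 0.00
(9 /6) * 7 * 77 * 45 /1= 72765 /2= 36382.50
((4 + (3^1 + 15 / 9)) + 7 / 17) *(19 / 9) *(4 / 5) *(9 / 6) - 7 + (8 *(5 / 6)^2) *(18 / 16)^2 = 563773 / 24480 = 23.03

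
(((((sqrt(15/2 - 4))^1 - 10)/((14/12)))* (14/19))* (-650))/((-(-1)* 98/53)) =2067000/931 - 103350* sqrt(14)/931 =1804.83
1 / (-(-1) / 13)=13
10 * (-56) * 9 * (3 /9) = -1680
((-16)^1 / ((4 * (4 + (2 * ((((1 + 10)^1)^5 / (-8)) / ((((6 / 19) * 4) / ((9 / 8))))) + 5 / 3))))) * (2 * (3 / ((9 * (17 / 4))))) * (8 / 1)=0.00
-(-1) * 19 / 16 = 19 / 16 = 1.19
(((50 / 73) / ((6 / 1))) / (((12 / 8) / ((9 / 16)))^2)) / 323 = 75 / 1509056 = 0.00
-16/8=-2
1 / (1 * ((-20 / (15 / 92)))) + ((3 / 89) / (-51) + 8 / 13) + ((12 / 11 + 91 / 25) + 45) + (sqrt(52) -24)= 2 * sqrt(13) + 52424828867 / 1990502800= 33.55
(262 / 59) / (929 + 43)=131 / 28674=0.00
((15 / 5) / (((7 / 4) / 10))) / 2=60 / 7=8.57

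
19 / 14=1.36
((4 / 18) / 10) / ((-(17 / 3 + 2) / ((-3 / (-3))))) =-0.00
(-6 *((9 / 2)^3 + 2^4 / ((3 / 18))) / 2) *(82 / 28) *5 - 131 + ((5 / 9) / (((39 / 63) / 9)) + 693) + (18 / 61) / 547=-371657736053 / 48582352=-7650.06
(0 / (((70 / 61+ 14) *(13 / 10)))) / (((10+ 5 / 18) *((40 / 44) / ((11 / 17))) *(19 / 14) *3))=0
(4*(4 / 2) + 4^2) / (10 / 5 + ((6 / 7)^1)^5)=201684 / 20695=9.75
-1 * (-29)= 29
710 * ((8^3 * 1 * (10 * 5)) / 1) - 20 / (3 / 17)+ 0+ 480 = 54529100 / 3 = 18176366.67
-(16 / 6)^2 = -64 / 9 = -7.11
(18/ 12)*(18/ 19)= 27/ 19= 1.42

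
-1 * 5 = -5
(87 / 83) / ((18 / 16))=232 / 249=0.93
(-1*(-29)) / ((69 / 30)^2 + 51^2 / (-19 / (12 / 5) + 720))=4956100 / 1528301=3.24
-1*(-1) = 1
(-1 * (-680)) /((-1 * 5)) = -136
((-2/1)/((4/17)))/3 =-17/6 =-2.83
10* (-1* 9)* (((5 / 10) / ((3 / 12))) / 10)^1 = -18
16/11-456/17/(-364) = 26006/17017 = 1.53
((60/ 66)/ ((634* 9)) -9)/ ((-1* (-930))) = -141221/ 14593095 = -0.01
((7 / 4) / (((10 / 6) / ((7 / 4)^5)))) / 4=352947 / 81920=4.31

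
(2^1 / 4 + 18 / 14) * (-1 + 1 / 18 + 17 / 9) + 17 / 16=2771 / 1008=2.75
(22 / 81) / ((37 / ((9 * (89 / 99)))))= 178 / 2997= 0.06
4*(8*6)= 192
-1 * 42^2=-1764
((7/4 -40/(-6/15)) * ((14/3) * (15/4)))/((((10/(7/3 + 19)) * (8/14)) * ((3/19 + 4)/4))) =1515668/237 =6395.22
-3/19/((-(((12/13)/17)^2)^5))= 277921878692682183940201/392143306752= 708725289727.94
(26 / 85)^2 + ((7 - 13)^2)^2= 9364276 / 7225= 1296.09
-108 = -108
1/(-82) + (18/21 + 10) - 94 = -47731/574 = -83.16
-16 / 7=-2.29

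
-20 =-20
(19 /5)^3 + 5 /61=419024 /7625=54.95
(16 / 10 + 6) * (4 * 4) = 608 / 5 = 121.60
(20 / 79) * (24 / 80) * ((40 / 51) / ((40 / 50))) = 100 / 1343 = 0.07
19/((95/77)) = 77/5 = 15.40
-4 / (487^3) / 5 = -4 / 577506515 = -0.00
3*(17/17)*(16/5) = 48/5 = 9.60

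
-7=-7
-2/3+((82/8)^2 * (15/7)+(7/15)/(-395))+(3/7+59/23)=165317833/726800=227.46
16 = 16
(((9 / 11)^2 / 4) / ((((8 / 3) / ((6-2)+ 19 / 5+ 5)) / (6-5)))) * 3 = 1458 / 605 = 2.41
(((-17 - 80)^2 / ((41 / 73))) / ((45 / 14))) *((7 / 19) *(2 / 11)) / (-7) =-19231996 / 385605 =-49.87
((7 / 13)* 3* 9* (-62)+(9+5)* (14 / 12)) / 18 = -34517 / 702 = -49.17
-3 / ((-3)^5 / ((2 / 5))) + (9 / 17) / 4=3781 / 27540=0.14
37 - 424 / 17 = 205 / 17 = 12.06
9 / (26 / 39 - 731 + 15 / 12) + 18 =157374 / 8749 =17.99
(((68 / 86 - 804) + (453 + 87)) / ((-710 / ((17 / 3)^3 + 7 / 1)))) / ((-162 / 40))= -115488872 / 6676911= -17.30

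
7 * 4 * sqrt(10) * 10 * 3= 840 * sqrt(10)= 2656.31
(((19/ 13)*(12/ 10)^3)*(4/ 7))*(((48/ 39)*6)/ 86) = 0.12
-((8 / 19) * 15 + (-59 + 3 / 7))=6950 / 133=52.26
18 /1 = 18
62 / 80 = 31 / 40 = 0.78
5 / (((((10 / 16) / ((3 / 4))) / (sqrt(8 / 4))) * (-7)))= -6 * sqrt(2) / 7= -1.21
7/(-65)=-7/65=-0.11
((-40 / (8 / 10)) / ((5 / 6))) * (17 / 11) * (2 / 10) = -204 / 11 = -18.55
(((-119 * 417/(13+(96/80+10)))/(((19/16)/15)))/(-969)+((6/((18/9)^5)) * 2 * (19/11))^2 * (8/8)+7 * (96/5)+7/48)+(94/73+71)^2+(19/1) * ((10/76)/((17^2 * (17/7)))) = 5914525573193142883/1097883579587520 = 5387.21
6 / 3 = 2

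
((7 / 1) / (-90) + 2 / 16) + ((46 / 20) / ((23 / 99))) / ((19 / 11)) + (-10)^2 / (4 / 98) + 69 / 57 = 16805807 / 6840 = 2456.99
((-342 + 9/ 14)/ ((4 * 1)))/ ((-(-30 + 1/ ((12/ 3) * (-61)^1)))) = -291519/ 102494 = -2.84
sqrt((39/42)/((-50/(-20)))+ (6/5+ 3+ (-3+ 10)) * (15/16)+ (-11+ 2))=sqrt(9170)/70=1.37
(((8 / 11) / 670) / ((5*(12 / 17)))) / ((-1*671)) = -0.00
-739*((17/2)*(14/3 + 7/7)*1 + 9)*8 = -1013908/3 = -337969.33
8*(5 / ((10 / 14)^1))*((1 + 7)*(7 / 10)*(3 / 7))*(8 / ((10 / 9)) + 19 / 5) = 7392 / 5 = 1478.40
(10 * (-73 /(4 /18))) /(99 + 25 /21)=-68985 /2104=-32.79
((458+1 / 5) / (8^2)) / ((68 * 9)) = 2291 / 195840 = 0.01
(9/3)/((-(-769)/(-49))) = -147/769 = -0.19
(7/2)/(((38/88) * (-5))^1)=-1.62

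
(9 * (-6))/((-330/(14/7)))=18/55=0.33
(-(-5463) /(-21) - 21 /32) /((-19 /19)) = 58419 /224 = 260.80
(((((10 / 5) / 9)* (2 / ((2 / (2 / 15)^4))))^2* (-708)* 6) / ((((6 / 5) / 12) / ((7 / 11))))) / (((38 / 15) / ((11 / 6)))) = -0.00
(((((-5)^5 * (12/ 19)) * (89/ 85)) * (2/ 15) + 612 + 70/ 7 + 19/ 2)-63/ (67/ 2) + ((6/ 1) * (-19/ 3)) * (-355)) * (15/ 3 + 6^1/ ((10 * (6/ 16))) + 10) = 49733547461/ 216410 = 229811.69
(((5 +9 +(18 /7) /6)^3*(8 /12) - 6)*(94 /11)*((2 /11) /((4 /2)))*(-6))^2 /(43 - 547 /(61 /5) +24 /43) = -67769276.53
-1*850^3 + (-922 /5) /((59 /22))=-181166895284 /295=-614125068.76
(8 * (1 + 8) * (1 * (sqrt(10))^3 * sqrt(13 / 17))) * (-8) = -5760 * sqrt(2210) / 17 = -15928.31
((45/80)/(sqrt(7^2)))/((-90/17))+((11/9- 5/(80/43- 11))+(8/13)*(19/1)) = 230824561/17166240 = 13.45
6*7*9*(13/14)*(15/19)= 5265/19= 277.11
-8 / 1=-8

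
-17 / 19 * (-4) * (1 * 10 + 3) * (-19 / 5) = -884 / 5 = -176.80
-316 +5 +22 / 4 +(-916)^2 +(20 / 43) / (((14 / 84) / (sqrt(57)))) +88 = 120 * sqrt(57) / 43 +1677677 / 2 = 838859.57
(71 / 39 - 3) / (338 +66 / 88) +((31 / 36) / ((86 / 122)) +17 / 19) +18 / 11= 21366721969 / 5699016180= 3.75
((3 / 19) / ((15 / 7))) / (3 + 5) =7 / 760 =0.01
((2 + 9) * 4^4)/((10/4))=5632/5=1126.40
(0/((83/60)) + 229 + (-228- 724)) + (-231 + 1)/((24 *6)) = -52171/72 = -724.60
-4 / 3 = -1.33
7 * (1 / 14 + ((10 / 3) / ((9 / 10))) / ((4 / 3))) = 19.94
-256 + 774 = 518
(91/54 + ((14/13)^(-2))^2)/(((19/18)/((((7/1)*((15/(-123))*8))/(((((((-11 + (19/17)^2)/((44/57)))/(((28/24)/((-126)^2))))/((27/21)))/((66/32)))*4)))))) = 440447668375/7268038781568768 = 0.00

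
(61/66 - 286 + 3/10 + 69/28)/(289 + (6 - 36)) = -1304279/1196580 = -1.09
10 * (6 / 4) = 15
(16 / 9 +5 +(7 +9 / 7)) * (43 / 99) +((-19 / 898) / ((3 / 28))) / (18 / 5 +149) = 1996740377 / 305245017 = 6.54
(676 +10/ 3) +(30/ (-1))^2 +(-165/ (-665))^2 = 83813749/ 53067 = 1579.39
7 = 7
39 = 39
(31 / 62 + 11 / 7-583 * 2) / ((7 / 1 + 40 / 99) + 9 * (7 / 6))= -322641 / 4963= -65.01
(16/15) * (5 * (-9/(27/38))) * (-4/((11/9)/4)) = 9728/11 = 884.36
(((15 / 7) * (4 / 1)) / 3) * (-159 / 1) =-3180 / 7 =-454.29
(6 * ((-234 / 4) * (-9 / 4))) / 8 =3159 / 32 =98.72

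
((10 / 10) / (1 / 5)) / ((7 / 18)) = 90 / 7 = 12.86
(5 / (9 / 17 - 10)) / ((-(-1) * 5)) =-17 / 161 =-0.11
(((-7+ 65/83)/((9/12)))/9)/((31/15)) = -3440/7719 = -0.45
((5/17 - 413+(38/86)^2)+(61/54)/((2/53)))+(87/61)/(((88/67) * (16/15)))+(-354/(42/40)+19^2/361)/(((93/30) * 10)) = -6206855904639767/15817644855936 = -392.40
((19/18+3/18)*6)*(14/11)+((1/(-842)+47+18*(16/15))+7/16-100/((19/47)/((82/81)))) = -9042497851/51833520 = -174.45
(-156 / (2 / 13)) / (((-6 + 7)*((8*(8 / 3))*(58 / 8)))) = -6.56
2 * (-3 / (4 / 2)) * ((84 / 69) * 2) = -7.30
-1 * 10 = -10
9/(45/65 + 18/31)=403/57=7.07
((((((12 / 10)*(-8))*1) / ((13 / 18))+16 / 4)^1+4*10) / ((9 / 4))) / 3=7984 / 1755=4.55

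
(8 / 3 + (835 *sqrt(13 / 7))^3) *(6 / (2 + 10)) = 4 / 3 + 7568377375 *sqrt(91) / 98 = 736711416.55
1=1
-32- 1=-33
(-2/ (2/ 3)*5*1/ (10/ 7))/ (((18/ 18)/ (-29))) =304.50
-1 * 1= -1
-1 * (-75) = 75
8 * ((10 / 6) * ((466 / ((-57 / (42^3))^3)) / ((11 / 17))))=-1590938618694082560 / 75449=-21086278395924.17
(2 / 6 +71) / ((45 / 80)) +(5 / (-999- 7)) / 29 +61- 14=136913447 / 787698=173.81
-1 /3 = -0.33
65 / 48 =1.35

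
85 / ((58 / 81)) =6885 / 58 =118.71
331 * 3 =993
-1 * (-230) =230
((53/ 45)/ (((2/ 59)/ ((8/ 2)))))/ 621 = 6254/ 27945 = 0.22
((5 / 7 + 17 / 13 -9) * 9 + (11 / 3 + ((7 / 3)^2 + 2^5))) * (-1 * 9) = 17765 / 91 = 195.22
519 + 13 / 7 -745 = -1569 / 7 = -224.14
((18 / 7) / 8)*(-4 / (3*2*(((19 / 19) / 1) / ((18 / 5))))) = -0.77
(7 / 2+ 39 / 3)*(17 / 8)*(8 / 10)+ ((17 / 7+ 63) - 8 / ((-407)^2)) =2167847343 / 23190860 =93.48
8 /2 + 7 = 11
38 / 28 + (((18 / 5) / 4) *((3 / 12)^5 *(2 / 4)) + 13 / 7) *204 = 13630093 / 35840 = 380.30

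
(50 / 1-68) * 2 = -36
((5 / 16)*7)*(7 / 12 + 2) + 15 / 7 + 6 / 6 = 11819 / 1344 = 8.79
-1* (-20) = 20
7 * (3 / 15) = 7 / 5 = 1.40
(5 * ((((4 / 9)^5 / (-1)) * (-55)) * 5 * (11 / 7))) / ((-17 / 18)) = -30976000 / 780759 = -39.67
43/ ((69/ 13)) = 559/ 69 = 8.10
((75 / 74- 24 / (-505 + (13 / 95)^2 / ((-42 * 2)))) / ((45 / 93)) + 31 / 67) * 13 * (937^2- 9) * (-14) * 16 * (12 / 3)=-831390626269583511040 / 30614903821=-27156401703.25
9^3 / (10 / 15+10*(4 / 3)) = 729 / 14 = 52.07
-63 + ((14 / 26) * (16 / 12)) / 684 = -420140 / 6669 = -63.00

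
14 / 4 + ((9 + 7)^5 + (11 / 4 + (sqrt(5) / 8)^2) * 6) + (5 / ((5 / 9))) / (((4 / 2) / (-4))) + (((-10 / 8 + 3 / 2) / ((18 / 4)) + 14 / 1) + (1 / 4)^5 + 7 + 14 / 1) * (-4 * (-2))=1208285477 / 1152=1048858.92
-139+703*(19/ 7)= 12384/ 7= 1769.14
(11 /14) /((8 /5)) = 55 /112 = 0.49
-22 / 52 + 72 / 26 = 2.35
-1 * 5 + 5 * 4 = 15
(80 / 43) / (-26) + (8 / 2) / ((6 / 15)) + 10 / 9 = 55540 / 5031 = 11.04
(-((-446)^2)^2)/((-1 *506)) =19783787528/253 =78196788.65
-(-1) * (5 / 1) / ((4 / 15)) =75 / 4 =18.75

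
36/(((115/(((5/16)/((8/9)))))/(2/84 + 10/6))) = 1917/10304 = 0.19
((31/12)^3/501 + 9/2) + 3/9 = 4214143/865728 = 4.87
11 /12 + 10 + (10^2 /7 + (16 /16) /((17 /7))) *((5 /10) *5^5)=32809339 /1428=22975.73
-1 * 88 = -88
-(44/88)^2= -1/4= -0.25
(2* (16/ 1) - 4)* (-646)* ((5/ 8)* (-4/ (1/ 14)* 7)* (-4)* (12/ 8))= -26589360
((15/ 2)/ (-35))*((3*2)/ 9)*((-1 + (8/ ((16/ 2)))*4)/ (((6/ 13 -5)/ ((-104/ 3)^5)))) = -158164877312/ 33453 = -4727972.90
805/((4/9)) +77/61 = 442253/244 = 1812.51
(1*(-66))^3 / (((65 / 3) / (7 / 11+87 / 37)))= -95344128 / 2405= -39644.13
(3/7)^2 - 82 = -81.82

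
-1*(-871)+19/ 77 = 67086/ 77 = 871.25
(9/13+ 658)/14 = 8563/182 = 47.05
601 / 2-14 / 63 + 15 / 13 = 70535 / 234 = 301.43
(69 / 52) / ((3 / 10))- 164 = -4149 / 26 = -159.58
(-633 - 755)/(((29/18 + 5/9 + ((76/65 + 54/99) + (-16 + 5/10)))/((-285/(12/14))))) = -494969475/12461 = -39721.49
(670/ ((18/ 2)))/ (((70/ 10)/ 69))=15410/ 21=733.81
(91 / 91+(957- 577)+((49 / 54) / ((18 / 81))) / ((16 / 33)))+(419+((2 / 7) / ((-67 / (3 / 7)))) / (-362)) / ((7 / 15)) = 342689001203 / 266211904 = 1287.28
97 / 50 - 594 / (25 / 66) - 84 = -82511 / 50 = -1650.22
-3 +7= 4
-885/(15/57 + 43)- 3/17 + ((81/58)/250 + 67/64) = -10579737741/540328000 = -19.58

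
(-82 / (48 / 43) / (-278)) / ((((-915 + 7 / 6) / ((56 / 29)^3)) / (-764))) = 29567851264 / 18587759293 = 1.59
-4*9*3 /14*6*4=-1296 /7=-185.14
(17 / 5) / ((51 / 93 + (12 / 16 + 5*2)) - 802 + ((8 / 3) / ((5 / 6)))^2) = -10540 / 2419431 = -0.00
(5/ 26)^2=0.04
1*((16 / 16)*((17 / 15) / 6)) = 17 / 90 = 0.19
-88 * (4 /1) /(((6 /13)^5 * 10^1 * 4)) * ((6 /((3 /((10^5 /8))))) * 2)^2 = -255263937500000 /243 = -1050468878600.82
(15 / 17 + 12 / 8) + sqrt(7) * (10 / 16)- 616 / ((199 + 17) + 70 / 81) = -136809 / 298622 + 5 * sqrt(7) / 8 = 1.20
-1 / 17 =-0.06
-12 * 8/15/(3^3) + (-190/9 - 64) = -85.35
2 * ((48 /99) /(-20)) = -8 /165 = -0.05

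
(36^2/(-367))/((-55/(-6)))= -7776/20185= -0.39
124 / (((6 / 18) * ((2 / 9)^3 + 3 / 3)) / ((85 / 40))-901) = -4610196 / 33492383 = -0.14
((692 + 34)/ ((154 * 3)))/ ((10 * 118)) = 11/ 8260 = 0.00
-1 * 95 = -95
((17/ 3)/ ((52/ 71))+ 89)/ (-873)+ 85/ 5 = 2300105/ 136188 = 16.89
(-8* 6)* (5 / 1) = -240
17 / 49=0.35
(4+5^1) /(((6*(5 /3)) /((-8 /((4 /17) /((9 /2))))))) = -1377 /10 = -137.70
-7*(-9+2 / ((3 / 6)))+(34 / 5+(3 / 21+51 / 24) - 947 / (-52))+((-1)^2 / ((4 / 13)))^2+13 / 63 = 4786121 / 65520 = 73.05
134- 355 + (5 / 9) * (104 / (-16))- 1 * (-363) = 2491 / 18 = 138.39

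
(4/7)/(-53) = -4/371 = -0.01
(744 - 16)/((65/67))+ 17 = 3837/5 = 767.40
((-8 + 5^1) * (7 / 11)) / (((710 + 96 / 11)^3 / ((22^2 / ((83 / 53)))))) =-16295433 / 10253887093382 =-0.00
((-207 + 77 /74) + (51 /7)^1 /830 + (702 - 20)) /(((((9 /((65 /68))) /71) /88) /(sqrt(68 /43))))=2078041354532 * sqrt(731) /141428763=397260.27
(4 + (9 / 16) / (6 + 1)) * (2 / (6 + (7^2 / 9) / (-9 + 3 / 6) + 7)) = 69921 / 105896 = 0.66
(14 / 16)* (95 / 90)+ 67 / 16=46 / 9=5.11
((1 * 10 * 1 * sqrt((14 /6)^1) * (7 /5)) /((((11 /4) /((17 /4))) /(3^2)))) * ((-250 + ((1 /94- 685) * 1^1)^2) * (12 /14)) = 633991351113 * sqrt(21) /24299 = 119565140.81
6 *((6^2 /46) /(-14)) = -54 /161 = -0.34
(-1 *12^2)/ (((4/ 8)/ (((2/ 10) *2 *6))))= -3456/ 5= -691.20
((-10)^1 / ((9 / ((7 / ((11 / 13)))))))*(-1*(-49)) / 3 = -44590 / 297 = -150.13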